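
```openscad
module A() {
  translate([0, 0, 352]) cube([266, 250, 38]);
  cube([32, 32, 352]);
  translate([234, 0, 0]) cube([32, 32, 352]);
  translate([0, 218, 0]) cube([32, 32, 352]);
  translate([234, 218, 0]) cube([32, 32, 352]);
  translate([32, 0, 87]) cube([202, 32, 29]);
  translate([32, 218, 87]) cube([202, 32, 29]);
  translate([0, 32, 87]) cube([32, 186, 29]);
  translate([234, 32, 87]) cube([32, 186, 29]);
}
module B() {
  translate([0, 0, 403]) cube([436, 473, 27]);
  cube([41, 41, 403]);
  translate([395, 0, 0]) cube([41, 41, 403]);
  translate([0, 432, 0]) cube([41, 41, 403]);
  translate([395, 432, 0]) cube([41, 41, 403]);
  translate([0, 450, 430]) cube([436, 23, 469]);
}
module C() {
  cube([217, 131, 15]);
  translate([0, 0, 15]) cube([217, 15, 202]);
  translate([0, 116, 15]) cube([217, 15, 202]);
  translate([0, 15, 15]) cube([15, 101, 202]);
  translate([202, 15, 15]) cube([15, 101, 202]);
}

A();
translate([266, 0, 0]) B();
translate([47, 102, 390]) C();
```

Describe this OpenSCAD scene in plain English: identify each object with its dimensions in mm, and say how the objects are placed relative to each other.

A is a simple wooden stool: a rectangular seat 266 mm (x) by 250 mm (y), 38 mm thick, top face at z = 390 mm, on four square legs, each 32×32 mm in cross-section. The legs rest on z = 0, each flush with a corner of the seat. Four stretchers, 32 mm wide and 29 mm tall, connect adjacent legs with their undersides at z = 87 mm, each running between the inner faces of the legs it joins and aligned with the legs' outer faces on the other axis.

B is a chair. The seat is a 436×473×27 mm slab with its top at z = 430 mm, on four 41×41 mm corner legs (flush with the seat edges, standing on z = 0). A flat backrest 23 mm thick, 469 mm tall, spans the full seat width and rises from the seat top along its +y edge, rear face flush with the rear of the seat.

C is an open-topped rectangular box: outside dimensions 217×131×217 mm, with a uniform wall and base thickness of 15 mm. The base is a full 217×131 slab on the floor; four walls sit on top of the base. The front and back walls (the −y and +y sides) span the full width; the two side walls fit between them.

The chair is against the stool's +x side, with their −y faces flush. The open box is on top of the stool.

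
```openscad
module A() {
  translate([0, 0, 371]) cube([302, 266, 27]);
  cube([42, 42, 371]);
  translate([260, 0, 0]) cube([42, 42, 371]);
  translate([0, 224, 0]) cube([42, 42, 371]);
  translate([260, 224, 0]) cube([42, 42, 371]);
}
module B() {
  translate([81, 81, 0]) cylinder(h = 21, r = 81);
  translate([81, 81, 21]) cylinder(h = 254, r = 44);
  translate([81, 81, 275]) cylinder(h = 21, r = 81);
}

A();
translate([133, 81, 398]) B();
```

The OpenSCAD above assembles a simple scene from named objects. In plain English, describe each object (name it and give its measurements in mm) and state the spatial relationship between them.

A is a simple wooden stool: a rectangular seat 302 mm (x) by 266 mm (y), 27 mm thick, top face at z = 398 mm, on four square legs, each 42×42 mm in cross-section. The legs rest on z = 0, each flush with a corner of the seat.

B is a spool: two coaxial disc flanges of radius 81 mm and thickness 21 mm, joined by a core cylinder of radius 44 mm and height 254 mm. The lower flange rests on z = 0 and the three cylinders share a vertical axis.

The spool is on top of the stool.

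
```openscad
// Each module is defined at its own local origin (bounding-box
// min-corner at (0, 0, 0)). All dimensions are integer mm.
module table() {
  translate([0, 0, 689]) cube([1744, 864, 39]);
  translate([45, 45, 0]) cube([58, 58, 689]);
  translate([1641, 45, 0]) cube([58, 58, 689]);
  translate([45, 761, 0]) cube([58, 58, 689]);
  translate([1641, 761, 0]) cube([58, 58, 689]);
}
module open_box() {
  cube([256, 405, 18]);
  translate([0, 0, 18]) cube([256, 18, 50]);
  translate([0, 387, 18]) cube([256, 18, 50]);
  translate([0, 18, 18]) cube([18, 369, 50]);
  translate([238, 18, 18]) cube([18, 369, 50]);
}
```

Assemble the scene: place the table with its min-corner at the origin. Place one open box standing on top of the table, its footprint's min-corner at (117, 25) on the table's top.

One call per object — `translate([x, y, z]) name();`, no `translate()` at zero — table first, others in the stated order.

table();
translate([117, 25, 728]) open_box();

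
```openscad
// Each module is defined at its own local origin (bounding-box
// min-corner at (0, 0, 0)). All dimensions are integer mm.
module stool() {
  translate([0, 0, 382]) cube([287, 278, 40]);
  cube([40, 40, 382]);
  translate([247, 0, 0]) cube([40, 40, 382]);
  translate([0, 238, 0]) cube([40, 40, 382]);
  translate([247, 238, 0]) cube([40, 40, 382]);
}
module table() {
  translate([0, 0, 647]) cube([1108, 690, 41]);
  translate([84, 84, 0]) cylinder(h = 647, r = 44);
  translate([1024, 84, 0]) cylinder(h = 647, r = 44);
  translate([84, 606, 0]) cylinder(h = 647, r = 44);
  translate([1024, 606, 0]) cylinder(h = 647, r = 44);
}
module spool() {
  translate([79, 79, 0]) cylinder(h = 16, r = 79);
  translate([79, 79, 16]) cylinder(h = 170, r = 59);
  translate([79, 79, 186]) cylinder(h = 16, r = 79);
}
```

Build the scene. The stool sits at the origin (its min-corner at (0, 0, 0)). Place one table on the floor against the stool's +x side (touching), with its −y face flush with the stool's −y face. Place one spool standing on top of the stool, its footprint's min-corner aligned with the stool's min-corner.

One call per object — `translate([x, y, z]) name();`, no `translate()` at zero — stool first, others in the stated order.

stool();
translate([287, 0, 0]) table();
translate([0, 0, 422]) spool();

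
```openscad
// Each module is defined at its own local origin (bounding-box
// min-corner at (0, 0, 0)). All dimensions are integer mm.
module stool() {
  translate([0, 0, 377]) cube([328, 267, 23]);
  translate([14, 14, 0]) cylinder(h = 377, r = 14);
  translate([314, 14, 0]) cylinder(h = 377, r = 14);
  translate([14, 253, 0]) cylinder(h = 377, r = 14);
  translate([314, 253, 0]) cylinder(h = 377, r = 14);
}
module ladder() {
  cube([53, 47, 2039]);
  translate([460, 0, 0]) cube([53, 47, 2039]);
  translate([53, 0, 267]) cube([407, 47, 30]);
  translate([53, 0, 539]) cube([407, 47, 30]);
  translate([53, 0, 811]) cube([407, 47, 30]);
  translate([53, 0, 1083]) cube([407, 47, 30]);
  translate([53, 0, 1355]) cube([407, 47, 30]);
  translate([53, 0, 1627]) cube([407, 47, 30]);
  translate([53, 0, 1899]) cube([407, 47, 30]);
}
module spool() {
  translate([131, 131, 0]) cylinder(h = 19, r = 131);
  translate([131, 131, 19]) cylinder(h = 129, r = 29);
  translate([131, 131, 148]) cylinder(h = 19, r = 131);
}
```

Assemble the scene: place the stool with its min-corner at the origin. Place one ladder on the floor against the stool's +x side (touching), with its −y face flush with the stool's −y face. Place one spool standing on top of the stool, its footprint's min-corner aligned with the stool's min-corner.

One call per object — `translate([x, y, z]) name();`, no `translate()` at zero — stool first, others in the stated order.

stool();
translate([328, 0, 0]) ladder();
translate([0, 0, 400]) spool();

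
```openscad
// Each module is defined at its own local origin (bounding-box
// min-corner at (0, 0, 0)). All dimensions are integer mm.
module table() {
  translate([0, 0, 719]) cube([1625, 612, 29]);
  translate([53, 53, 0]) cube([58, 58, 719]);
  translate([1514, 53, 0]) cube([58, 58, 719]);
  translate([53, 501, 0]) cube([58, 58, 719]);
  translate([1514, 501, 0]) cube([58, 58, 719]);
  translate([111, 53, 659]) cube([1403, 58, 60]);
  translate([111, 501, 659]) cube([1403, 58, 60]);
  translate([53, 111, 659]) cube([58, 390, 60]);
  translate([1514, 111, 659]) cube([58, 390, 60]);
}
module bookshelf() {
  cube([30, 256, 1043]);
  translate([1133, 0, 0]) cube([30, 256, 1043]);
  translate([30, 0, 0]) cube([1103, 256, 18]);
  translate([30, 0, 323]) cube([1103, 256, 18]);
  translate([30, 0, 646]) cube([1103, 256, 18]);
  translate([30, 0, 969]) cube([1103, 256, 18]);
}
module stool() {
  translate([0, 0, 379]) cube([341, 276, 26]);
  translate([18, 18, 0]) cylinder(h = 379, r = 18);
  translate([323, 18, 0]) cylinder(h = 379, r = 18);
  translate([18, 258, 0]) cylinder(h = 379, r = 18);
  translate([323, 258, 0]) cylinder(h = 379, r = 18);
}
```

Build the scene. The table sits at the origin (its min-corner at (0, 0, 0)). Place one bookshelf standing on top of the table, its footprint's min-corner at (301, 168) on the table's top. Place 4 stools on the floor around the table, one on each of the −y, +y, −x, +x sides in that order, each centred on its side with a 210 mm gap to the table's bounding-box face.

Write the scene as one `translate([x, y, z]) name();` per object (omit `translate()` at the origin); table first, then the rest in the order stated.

table();
translate([301, 168, 748]) bookshelf();
translate([642, -486, 0]) stool();
translate([642, 822, 0]) stool();
translate([-551, 168, 0]) stool();
translate([1835, 168, 0]) stool();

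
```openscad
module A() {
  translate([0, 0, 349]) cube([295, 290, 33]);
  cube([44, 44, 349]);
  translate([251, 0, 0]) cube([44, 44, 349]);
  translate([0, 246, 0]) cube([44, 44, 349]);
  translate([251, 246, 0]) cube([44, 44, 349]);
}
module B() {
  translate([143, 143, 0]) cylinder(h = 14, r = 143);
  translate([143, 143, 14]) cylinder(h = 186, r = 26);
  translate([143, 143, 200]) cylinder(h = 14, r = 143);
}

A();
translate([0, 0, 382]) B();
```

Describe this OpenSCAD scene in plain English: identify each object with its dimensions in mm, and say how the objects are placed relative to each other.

A is a four-legged stool. The seat is 295×290 mm, 33 mm thick, top at z = 382 mm. It stands on four square legs, each 44×44 mm in cross-section, from z = 0 to the seat underside, each flush with a corner of the seat.

B is a spool: two coaxial disc flanges of radius 143 mm and thickness 14 mm, joined by a core cylinder of radius 26 mm and height 186 mm. The lower flange rests on z = 0 and the three cylinders share a vertical axis.

The spool is on top of the stool.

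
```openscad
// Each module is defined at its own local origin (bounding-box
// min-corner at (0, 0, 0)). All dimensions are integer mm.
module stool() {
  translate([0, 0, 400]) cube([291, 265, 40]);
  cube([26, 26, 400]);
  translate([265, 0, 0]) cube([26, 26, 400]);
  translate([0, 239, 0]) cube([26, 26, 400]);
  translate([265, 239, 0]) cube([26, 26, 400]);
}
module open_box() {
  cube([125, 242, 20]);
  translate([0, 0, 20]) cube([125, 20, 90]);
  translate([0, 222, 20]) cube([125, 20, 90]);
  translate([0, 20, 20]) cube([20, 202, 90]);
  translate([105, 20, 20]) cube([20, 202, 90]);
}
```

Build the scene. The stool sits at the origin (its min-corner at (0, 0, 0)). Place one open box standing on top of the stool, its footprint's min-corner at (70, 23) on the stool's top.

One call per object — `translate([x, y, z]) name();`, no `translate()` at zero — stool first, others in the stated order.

stool();
translate([70, 23, 440]) open_box();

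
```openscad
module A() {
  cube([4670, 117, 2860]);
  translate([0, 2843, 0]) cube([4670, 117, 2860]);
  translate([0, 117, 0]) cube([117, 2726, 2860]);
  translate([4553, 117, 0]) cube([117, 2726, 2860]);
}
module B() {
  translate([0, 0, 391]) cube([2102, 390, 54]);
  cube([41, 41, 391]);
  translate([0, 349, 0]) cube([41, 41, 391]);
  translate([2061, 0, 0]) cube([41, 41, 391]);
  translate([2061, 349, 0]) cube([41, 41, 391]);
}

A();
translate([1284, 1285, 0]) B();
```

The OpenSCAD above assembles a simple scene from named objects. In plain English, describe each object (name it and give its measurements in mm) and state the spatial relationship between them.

A is a box-shaped house frame (walls only): outside footprint 4670×2960 mm, wall height 2860 mm, wall thickness 117 mm. The two y-facing walls run the full x-width; the two x-facing walls fit between the inner faces of the y-facing walls.

B is a bench: a 2102×390 mm seat slab, 54 mm thick, top at z = 445 mm, on four 41×41 mm square legs flush with the seat corners and standing on z = 0.

The bench sits inside the house frame, centred.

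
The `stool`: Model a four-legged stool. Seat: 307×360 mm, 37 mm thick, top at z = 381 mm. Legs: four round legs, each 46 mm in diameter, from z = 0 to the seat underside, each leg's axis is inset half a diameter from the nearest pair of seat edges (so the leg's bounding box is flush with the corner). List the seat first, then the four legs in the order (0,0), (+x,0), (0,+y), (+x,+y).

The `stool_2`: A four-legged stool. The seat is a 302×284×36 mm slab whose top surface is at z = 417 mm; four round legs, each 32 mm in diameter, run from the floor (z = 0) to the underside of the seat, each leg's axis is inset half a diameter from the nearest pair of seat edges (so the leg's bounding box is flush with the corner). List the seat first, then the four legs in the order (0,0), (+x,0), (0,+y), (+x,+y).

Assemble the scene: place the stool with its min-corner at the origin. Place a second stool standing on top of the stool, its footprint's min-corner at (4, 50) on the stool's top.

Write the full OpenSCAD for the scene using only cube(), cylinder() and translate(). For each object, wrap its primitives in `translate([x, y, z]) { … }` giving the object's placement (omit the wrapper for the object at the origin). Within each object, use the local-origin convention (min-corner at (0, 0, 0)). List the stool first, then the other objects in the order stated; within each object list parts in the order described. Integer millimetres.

translate([0, 0, 344]) cube([307, 360, 37]);
translate([23, 23, 0]) cylinder(h = 344, r = 23);
translate([284, 23, 0]) cylinder(h = 344, r = 23);
translate([23, 337, 0]) cylinder(h = 344, r = 23);
translate([284, 337, 0]) cylinder(h = 344, r = 23);
translate([4, 50, 381]) {
  translate([0, 0, 381]) cube([302, 284, 36]);
  translate([16, 16, 0]) cylinder(h = 381, r = 16);
  translate([286, 16, 0]) cylinder(h = 381, r = 16);
  translate([16, 268, 0]) cylinder(h = 381, r = 16);
  translate([286, 268, 0]) cylinder(h = 381, r = 16);
}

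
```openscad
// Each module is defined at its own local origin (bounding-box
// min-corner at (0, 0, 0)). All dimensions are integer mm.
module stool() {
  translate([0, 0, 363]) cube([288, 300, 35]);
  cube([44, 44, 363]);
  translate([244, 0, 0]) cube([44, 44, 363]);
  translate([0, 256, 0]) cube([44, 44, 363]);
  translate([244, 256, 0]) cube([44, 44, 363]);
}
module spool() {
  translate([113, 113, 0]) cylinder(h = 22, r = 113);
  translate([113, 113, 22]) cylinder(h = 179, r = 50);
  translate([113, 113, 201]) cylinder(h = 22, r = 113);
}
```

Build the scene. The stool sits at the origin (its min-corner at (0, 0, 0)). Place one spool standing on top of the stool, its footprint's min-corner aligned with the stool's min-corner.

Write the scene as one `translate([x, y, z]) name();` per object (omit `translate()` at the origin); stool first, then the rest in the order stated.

stool();
translate([0, 0, 398]) spool();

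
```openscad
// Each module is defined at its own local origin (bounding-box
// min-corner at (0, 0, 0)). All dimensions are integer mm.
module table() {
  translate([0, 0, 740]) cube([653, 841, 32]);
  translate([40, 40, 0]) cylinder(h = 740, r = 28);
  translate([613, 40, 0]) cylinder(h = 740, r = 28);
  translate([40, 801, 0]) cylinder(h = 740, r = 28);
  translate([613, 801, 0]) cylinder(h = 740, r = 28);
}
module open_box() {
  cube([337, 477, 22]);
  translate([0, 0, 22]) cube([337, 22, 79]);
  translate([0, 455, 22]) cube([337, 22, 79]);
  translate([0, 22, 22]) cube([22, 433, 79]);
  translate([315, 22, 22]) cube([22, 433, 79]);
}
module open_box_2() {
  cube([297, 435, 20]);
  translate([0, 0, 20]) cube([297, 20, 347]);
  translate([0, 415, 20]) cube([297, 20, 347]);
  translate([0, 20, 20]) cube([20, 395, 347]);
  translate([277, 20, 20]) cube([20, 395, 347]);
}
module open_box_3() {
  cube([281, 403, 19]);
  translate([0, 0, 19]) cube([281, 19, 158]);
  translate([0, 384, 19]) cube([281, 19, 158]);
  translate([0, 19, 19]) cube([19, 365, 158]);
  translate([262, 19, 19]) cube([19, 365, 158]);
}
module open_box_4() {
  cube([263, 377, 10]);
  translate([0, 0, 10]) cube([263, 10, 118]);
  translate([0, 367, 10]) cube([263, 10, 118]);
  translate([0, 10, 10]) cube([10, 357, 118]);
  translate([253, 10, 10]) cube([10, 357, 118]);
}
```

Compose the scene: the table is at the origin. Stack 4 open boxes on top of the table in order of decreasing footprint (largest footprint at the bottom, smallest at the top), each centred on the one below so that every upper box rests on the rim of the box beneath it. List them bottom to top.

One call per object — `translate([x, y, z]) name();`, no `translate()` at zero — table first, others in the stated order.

table();
translate([158, 182, 772]) open_box();
translate([178, 203, 873]) open_box_2();
translate([186, 219, 1240]) open_box_3();
translate([195, 232, 1417]) open_box_4();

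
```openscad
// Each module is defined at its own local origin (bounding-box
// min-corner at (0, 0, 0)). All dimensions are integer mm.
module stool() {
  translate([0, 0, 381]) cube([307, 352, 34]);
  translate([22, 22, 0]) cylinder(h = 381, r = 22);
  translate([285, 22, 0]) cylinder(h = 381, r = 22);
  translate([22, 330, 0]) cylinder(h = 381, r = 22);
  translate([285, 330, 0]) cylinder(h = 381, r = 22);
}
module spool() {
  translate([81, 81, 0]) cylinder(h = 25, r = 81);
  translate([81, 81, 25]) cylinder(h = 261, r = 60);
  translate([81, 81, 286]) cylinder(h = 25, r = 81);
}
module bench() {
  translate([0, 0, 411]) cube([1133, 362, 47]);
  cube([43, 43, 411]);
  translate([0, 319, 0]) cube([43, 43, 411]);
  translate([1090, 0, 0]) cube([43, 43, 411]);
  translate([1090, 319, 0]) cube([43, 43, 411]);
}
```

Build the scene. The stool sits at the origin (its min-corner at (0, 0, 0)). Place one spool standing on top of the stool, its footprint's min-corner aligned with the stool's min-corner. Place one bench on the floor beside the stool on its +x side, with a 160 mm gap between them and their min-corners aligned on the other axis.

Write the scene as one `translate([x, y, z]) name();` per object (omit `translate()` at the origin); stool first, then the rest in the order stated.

stool();
translate([0, 0, 415]) spool();
translate([467, 0, 0]) bench();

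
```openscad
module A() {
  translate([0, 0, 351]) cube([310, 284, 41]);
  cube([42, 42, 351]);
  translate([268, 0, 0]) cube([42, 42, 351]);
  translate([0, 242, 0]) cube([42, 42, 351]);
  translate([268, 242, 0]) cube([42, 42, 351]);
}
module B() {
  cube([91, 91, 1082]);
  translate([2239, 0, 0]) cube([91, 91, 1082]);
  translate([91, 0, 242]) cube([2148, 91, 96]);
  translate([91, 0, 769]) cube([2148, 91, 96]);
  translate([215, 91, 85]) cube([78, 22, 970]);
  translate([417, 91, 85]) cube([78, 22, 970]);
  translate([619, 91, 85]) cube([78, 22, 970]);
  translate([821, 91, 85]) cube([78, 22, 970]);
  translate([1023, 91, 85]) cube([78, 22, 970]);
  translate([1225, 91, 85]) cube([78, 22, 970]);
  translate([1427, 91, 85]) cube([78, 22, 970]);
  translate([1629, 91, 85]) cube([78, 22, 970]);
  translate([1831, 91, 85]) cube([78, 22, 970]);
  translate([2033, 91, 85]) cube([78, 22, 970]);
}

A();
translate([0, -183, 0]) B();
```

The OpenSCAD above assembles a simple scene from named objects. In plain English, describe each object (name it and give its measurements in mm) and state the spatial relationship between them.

A is a simple wooden stool: a rectangular seat 310 mm (x) by 284 mm (y), 41 mm thick, top face at z = 392 mm, on four square legs, each 42×42 mm in cross-section. The legs rest on z = 0, each flush with a corner of the seat.

B is a fence section. Two 91×91 mm posts, 1082 mm tall, stand on the floor with a clear span of 2148 mm between their inner faces. Two horizontal rails of 91×96 mm section span the gap between the posts with their undersides at z = 242 mm and z = 769 mm, flush with the posts' −y face. 10 pickets, each 78 mm wide, 22 mm thick and 970 mm tall, are fixed to the +y face of the rails with their bottoms at z = 85 mm, evenly spaced across the span with equal gaps (rounded down to the nearest mm) at the −x end and between each pair — any rounding remainder accumulates at the +x end.

The fence section is on the floor beside the stool on its −y side.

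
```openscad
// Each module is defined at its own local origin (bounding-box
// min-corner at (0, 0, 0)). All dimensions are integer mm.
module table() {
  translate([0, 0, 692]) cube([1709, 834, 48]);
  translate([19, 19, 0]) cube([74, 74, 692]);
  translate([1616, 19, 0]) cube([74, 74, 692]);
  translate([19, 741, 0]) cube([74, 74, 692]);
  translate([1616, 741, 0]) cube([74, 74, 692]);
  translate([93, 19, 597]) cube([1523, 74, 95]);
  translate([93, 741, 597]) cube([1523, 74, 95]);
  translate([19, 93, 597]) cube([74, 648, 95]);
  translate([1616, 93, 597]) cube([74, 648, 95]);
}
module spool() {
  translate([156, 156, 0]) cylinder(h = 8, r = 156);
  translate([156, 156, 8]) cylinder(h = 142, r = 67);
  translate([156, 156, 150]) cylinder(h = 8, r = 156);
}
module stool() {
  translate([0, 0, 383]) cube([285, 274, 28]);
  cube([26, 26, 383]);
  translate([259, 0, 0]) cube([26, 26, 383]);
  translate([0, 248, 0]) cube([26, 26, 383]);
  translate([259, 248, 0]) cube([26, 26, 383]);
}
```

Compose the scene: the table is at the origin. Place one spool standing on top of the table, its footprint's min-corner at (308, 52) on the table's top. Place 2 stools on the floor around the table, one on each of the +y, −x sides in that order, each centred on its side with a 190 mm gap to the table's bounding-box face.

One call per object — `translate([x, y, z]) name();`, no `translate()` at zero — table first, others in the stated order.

table();
translate([308, 52, 740]) spool();
translate([712, 1024, 0]) stool();
translate([-475, 280, 0]) stool();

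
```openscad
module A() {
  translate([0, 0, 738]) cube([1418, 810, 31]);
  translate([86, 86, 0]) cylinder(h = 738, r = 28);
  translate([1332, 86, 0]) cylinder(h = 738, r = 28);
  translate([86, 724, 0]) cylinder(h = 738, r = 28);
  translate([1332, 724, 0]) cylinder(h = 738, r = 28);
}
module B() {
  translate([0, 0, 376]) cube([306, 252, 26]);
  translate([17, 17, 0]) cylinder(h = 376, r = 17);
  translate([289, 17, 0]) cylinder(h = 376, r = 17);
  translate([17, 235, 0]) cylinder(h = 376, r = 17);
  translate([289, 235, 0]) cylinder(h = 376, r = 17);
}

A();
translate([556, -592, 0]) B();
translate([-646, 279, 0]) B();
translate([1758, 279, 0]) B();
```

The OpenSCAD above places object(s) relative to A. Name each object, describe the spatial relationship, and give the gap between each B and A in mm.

Each stool's nearest face is 340 mm from the table's bounding box.

A is a table. B is a stool. Three stools sit around the table at the −y, −x, +x sides. The gap between each stool and the table is 340 mm.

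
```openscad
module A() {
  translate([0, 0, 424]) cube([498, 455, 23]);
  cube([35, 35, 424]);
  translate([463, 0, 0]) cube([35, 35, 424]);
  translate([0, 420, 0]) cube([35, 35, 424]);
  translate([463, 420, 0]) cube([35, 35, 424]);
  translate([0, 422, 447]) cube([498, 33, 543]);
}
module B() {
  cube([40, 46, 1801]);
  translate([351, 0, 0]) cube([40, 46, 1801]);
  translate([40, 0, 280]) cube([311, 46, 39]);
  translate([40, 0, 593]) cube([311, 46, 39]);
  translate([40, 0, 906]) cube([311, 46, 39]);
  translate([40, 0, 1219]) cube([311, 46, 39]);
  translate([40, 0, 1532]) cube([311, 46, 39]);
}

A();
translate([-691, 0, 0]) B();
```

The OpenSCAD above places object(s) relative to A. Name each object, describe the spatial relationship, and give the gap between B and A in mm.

The ladder's nearest face is 300 mm from the chair's −x face.

A is a chair. B is a ladder. The ladder is on the floor beside the chair on its −x side. The gap between the ladder and the chair is 300 mm.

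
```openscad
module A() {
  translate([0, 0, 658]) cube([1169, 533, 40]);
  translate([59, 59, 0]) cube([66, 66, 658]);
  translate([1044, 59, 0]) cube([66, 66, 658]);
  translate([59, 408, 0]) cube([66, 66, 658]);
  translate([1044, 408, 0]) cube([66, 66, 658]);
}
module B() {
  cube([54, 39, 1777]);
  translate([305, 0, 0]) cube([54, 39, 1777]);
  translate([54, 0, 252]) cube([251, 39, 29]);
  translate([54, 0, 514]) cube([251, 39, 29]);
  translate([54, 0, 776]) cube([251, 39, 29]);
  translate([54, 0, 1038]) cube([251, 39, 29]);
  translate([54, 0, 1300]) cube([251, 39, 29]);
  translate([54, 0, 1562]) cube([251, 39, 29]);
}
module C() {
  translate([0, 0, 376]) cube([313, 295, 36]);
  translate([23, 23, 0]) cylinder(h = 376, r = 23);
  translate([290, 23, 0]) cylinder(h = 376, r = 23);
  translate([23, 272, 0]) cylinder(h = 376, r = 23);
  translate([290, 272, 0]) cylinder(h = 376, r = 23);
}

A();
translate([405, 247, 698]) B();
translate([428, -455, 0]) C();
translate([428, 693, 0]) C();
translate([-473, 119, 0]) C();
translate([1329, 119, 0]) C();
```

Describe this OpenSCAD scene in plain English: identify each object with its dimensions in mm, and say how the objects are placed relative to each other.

A is a rectangular dining table. The top is 1169×533×40 mm with its upper surface at z = 698 mm. It stands on four 66×66 mm square legs, each inset 59 mm from the nearest pair of top edges, running from the floor to the underside of the top.

B is a wooden ladder with two side rails of 54×39 mm section and 1777 mm height, set 359 mm apart overall. Between them run 6 rectangular rungs (39 mm deep, 29 mm thick), front faces flush with the rails' −y face. The bottom of the first rung is 252 mm above the floor and each subsequent rung is 262 mm higher than the one below.

C is a simple wooden stool: a rectangular seat 313 mm (x) by 295 mm (y), 36 mm thick, top face at z = 412 mm, on four round legs, each 46 mm in diameter. The legs rest on z = 0, each leg's axis is inset half a diameter from the nearest pair of seat edges (so the leg's bounding box is flush with the corner).

The ladder is on top of the table, centred. Four stools sit around the table at the −y, +y, −x, +x sides.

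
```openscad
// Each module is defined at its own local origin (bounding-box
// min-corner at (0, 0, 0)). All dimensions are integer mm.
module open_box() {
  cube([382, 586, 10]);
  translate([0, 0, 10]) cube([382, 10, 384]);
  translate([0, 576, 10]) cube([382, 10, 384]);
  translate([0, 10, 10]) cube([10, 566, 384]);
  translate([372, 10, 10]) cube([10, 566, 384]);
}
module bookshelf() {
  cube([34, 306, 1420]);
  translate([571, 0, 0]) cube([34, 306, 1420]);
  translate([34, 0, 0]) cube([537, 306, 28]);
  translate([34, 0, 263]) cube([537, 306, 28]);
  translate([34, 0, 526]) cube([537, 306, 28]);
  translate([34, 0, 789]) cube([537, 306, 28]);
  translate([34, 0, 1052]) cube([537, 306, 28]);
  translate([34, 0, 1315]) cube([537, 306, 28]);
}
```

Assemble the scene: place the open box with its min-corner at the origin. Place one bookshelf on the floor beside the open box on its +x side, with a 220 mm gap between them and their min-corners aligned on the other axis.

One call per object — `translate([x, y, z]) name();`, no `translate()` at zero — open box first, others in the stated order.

open_box();
translate([602, 0, 0]) bookshelf();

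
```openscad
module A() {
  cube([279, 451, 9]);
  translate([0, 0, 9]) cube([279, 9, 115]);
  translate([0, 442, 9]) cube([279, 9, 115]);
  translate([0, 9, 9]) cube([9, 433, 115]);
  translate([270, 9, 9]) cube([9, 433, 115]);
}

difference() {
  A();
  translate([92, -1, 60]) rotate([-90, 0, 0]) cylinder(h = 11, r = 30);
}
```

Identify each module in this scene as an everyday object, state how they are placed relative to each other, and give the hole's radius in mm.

The subtracted cylinder has r = 30 mm.

A is an open box. The open box has a circular hole through its front wall. The hole's radius is 30 mm.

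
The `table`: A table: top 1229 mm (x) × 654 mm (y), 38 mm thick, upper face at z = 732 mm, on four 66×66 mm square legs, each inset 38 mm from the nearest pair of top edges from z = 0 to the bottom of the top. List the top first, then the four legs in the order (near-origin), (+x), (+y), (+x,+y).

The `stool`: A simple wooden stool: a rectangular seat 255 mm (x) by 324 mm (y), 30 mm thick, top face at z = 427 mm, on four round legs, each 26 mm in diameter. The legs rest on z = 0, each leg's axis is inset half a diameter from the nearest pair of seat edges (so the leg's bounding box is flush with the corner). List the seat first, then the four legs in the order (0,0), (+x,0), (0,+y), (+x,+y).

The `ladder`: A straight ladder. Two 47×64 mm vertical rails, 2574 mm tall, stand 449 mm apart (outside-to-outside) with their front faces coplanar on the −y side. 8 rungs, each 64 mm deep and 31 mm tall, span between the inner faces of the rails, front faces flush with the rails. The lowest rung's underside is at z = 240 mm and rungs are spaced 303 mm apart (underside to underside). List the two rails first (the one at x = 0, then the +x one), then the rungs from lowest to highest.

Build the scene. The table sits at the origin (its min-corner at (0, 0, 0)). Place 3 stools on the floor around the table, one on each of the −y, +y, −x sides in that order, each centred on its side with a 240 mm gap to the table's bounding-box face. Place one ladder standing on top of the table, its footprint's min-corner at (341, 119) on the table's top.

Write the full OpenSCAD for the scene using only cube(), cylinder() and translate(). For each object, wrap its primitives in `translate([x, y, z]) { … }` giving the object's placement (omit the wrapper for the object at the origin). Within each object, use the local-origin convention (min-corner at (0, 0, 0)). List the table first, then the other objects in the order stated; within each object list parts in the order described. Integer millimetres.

translate([0, 0, 694]) cube([1229, 654, 38]);
translate([38, 38, 0]) cube([66, 66, 694]);
translate([1125, 38, 0]) cube([66, 66, 694]);
translate([38, 550, 0]) cube([66, 66, 694]);
translate([1125, 550, 0]) cube([66, 66, 694]);
translate([487, -564, 0]) {
  translate([0, 0, 397]) cube([255, 324, 30]);
  translate([13, 13, 0]) cylinder(h = 397, r = 13);
  translate([242, 13, 0]) cylinder(h = 397, r = 13);
  translate([13, 311, 0]) cylinder(h = 397, r = 13);
  translate([242, 311, 0]) cylinder(h = 397, r = 13);
}
translate([487, 894, 0]) {
  translate([0, 0, 397]) cube([255, 324, 30]);
  translate([13, 13, 0]) cylinder(h = 397, r = 13);
  translate([242, 13, 0]) cylinder(h = 397, r = 13);
  translate([13, 311, 0]) cylinder(h = 397, r = 13);
  translate([242, 311, 0]) cylinder(h = 397, r = 13);
}
translate([-495, 165, 0]) {
  translate([0, 0, 397]) cube([255, 324, 30]);
  translate([13, 13, 0]) cylinder(h = 397, r = 13);
  translate([242, 13, 0]) cylinder(h = 397, r = 13);
  translate([13, 311, 0]) cylinder(h = 397, r = 13);
  translate([242, 311, 0]) cylinder(h = 397, r = 13);
}
translate([341, 119, 732]) {
  cube([47, 64, 2574]);
  translate([402, 0, 0]) cube([47, 64, 2574]);
  translate([47, 0, 240]) cube([355, 64, 31]);
  translate([47, 0, 543]) cube([355, 64, 31]);
  translate([47, 0, 846]) cube([355, 64, 31]);
  translate([47, 0, 1149]) cube([355, 64, 31]);
  translate([47, 0, 1452]) cube([355, 64, 31]);
  translate([47, 0, 1755]) cube([355, 64, 31]);
  translate([47, 0, 2058]) cube([355, 64, 31]);
  translate([47, 0, 2361]) cube([355, 64, 31]);
}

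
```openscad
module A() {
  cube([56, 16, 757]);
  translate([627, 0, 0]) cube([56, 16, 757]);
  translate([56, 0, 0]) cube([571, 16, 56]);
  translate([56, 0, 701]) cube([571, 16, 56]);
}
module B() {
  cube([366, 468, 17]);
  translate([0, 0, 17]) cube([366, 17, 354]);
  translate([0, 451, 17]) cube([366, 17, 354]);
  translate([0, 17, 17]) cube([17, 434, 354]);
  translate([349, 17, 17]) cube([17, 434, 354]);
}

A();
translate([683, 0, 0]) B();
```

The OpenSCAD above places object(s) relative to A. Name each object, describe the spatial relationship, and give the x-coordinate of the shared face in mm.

A is a picture frame. B is an open box. The open box is against the picture frame's +x side, with their −y faces flush. The x-coordinate of the shared face is 683 mm.

The picture frame's +x face and the open box's −x face are both at x = 683 mm.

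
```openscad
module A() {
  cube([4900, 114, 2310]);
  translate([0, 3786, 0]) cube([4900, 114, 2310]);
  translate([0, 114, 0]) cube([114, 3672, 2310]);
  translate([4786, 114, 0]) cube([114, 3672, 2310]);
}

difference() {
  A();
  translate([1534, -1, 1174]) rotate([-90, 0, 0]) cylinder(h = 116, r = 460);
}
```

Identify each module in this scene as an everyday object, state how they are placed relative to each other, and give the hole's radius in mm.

A is a house frame. The house frame has a circular hole through its front wall. The hole's radius is 460 mm.

The subtracted cylinder has r = 460 mm.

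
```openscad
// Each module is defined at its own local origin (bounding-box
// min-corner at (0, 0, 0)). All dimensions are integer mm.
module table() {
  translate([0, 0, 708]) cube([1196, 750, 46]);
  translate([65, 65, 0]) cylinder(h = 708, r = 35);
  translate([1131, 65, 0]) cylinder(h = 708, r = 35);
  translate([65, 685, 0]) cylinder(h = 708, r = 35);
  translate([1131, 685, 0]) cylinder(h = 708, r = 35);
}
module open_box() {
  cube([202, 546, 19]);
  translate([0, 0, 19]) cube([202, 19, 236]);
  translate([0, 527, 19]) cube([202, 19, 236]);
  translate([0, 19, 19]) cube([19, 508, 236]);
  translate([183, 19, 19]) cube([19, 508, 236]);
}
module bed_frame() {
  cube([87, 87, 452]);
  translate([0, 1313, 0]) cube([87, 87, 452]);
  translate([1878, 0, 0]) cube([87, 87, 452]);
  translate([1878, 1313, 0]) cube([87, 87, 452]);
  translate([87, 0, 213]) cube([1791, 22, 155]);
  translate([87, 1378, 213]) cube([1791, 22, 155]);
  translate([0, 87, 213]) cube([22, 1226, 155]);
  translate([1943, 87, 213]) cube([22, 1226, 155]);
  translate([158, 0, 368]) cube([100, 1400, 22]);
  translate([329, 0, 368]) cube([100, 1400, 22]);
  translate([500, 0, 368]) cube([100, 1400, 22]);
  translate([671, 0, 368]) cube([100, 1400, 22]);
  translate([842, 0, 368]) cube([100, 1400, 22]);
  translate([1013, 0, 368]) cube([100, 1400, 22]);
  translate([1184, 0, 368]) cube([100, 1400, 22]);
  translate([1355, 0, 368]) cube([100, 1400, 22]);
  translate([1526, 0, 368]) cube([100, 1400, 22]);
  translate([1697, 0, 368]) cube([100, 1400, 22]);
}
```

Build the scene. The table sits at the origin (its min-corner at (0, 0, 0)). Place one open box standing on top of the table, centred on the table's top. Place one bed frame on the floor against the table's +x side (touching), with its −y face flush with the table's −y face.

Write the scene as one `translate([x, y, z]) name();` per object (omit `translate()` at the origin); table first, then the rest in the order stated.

table();
translate([497, 102, 754]) open_box();
translate([1196, 0, 0]) bed_frame();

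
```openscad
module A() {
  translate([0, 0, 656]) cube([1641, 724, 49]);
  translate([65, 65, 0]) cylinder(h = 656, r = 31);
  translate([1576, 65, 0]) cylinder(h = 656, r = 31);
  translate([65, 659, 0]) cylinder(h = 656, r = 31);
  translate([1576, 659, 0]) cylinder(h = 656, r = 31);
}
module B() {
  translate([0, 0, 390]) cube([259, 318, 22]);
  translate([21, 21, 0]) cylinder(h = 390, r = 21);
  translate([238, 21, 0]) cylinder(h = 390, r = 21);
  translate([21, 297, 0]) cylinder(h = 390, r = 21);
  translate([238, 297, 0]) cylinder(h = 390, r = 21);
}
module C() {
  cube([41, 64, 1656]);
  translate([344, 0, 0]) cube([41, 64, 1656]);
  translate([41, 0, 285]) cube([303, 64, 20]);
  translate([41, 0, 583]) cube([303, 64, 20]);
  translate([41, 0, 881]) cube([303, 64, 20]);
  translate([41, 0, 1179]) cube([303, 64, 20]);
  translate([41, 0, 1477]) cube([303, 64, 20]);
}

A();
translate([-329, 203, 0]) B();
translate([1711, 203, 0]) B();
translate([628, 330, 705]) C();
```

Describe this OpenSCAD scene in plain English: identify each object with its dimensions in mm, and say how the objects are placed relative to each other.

A is a rectangular dining table. The top is 1641×724×49 mm with its upper surface at z = 705 mm. It stands on four round legs of 62 mm diameter, each leg's bounding box inset 34 mm from the nearest pair of top edges, running from the floor to the underside of the top.

B is a simple wooden stool: a rectangular seat 259 mm (x) by 318 mm (y), 22 mm thick, top face at z = 412 mm, on four round legs, each 42 mm in diameter. The legs rest on z = 0, each leg's axis is inset half a diameter from the nearest pair of seat edges (so the leg's bounding box is flush with the corner).

C is a wooden ladder with two side rails of 41×64 mm section and 1656 mm height, set 385 mm apart overall. Between them run 5 rectangular rungs (64 mm deep, 20 mm thick), front faces flush with the rails' −y face. The bottom of the first rung is 285 mm above the floor and each subsequent rung is 298 mm higher than the one below.

Two stools sit around the table at the −x, +x sides. The ladder is on top of the table, centred.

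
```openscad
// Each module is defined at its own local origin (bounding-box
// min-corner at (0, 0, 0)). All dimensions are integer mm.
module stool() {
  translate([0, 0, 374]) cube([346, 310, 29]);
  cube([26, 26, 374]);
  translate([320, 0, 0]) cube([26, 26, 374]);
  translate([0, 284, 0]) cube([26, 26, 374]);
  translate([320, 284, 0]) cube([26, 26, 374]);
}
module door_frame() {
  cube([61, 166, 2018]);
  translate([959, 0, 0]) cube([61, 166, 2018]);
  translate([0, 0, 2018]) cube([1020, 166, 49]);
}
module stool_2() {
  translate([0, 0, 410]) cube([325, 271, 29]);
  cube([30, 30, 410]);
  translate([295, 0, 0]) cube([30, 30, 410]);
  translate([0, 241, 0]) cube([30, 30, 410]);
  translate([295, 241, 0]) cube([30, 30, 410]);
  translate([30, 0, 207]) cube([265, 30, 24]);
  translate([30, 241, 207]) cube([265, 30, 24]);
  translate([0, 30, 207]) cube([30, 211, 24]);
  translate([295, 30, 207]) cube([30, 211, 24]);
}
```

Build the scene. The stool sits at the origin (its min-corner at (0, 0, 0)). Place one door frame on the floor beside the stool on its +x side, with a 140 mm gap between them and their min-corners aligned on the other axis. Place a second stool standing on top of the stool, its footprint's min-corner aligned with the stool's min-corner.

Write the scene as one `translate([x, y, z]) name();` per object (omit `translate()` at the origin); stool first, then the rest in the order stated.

stool();
translate([486, 0, 0]) door_frame();
translate([0, 0, 403]) stool_2();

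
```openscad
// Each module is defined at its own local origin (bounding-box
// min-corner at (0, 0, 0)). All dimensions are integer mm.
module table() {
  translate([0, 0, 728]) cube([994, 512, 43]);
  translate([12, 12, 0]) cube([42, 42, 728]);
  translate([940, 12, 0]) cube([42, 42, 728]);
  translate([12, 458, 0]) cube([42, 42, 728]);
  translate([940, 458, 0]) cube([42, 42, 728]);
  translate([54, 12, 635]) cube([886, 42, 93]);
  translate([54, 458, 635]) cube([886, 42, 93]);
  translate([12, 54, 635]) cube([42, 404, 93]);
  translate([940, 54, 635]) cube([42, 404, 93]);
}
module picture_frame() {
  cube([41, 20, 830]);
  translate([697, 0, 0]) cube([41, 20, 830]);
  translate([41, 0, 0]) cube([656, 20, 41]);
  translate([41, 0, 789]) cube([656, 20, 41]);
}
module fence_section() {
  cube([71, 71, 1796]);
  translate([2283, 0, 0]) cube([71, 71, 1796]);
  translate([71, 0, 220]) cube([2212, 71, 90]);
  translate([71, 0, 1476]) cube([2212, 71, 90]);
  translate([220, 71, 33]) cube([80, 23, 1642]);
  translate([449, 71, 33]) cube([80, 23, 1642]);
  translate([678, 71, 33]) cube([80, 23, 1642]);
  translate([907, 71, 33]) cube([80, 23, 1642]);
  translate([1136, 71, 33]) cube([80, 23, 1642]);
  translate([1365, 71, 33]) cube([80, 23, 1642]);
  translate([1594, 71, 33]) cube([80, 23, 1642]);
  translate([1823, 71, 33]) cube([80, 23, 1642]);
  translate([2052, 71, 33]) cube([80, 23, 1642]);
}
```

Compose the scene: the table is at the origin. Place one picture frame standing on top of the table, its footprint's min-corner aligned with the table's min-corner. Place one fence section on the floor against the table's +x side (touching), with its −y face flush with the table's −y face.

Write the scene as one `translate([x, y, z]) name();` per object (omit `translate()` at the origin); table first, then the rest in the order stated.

table();
translate([0, 0, 771]) picture_frame();
translate([994, 0, 0]) fence_section();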